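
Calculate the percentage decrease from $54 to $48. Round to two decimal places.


Find the absolute change:
|48 - 54| = 6
Divide by original and multiply by 100:
6 / 54 x 100 = 11.1111...% ≈ 11.11%

11.11%


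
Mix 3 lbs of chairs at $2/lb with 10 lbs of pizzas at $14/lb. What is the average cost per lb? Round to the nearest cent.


Cost of chairs:
3 x $2 = $6
Cost of pizzas:
10 x $14 = $140
Total cost: $6 + $140 = $146
Total weight: 13 lbs
Average: $146 / 13 = $11.2307... ≈ $11.23/lb

$11.23/lb


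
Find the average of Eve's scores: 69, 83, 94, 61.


Add the scores:
69 + 83 + 94 + 61 = 307
Divide by the number of tests:
307 / 4 = 76.75

76.75


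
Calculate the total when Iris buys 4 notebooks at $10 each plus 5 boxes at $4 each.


Cost of notebooks:
4 x $10 = $40
Cost of boxes:
5 x $4 = $20
Add both:
$40 + $20 = $60

$60


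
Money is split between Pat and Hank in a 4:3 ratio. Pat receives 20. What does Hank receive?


Find the multiplier:
20 / 4 = 5
Apply to Hank's share:
3 x 5 = 15

15


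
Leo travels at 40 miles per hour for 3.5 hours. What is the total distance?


Use the formula: distance = speed x time
Speed = 40 mph, Time = 3.5 hours
40 x 3.5 = 140 miles

140 miles


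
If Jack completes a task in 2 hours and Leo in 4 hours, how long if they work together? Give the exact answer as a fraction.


Jack's rate: 1/2 of the job per hour
Leo's rate: 1/4 of the job per hour
Combined rate: 1/2 + 1/4 = 3/4 per hour
Time = 1 / (3/4) = 4/3 hours (≈ 1.33 hours)

4/3 hours


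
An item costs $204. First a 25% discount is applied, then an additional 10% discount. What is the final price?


First discount:
25% of $204 = $51
Price after first discount:
$204 - $51 = $153
Second discount:
10% of $153 = $15.30
Final price:
$153 - $15.30 = $137.70

$137.70


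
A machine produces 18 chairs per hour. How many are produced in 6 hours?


Production rate: 18 chairs per hour
Time: 6 hours
Total: 18 x 6 = 108 chairs

108 chairs


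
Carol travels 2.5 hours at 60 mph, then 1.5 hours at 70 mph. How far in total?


Leg 1 distance:
60 x 2.5 = 150 miles
Leg 2 distance:
70 x 1.5 = 105 miles
Total distance:
150 + 105 = 255 miles

255 miles


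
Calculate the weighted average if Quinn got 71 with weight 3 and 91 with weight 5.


Weighted sum:
3 x 71 + 5 x 91 = 668
Total weight:
3 + 5 = 8
Weighted average:
668 / 8 = 83.5

83.5


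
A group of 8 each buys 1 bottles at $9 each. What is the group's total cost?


Cost per person:
1 x $9 = $9
Group total:
8 x $9 = $72

$72


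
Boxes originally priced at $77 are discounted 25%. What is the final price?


Calculate the discount amount:
25% of $77 = $19.25
Subtract from original:
$77 - $19.25 = $57.75

$57.75


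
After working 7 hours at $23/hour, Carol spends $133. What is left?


Calculate earnings:
7 x $23 = $161
Subtract spending:
$161 - $133 = $28

$28


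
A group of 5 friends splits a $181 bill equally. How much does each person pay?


Total bill: $181
Number of people: 5
Each pays: $181 / 5 = $36.20

$36.20


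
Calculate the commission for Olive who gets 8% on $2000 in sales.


Convert rate to decimal:
8% = 0.08
Multiply by sales:
$2000 x 0.08 = $160

$160


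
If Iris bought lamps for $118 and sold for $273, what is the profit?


Selling price = $273
Cost price = $118
Profit = selling price - cost price:
Profit = $273 - $118 = $155

$155


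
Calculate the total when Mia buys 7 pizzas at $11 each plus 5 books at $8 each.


Cost of pizzas:
7 x $11 = $77
Cost of books:
5 x $8 = $40
Add both:
$77 + $40 = $117

$117


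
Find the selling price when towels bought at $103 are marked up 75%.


Calculate the markup amount:
75% of $103 = $77.25
Add to cost:
$103 + $77.25 = $180.25

$180.25


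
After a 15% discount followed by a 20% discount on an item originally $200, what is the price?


First discount:
15% of $200 = $30
Price after first discount:
$200 - $30 = $170
Second discount:
20% of $170 = $34
Final price:
$170 - $34 = $136

$136


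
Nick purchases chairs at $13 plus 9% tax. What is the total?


Calculate the tax:
9% of $13 = $1.17
Add tax to price:
$13 + $1.17 = $14.17

$14.17


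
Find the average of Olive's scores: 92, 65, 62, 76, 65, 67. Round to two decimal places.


Add the scores:
92 + 65 + 62 + 76 + 65 + 67 = 427
Divide by the number of tests:
427 / 6 = 71.1666... ≈ 71.17

71.17


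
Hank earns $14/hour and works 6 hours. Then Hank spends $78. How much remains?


Calculate earnings:
6 x $14 = $84
Subtract spending:
$84 - $78 = $6

$6


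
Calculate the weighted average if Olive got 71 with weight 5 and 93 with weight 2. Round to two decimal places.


Weighted sum:
5 x 71 + 2 x 93 = 541
Total weight:
5 + 2 = 7
Weighted average:
541 / 7 = 77.2857... ≈ 77.29

77.29


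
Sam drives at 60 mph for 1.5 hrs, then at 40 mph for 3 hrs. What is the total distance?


Leg 1 distance:
60 x 1.5 = 90 miles
Leg 2 distance:
40 x 3 = 120 miles
Total distance:
90 + 120 = 210 miles

210 miles


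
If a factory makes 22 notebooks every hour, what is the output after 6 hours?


Production rate: 22 notebooks per hour
Time: 6 hours
Total: 22 x 6 = 132 notebooks

132 notebooks


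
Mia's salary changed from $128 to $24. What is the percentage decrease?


Find the absolute change:
|24 - 128| = 104
Divide by original and multiply by 100:
104 / 128 x 100 = 81.25%

81.25%


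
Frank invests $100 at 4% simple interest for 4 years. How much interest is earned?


Use the formula I = P x R x T / 100
P x R x T = 100 x 4 x 4 = 1600
I = 1600 / 100 = $16

$16


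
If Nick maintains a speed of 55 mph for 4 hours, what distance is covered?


Use the formula: distance = speed x time
Speed = 55 mph, Time = 4 hours
55 x 4 = 220 miles

220 miles


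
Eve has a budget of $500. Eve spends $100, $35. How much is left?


Add up expenses:
$100 + $35 = $135
Subtract from budget:
$500 - $135 = $365

$365


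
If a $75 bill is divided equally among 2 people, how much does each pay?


Total bill: $75
Number of people: 2
Each pays: $75 / 2 = $37.50

$37.50


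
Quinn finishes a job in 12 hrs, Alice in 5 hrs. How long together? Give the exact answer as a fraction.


Quinn's rate: 1/12 of the job per hour
Alice's rate: 1/5 of the job per hour
Combined rate: 1/12 + 1/5 = 17/60 per hour
Time = 1 / (17/60) = 60/17 hours (≈ 3.53 hours)

60/17 hours


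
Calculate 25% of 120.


Convert percentage to decimal:
25% = 0.25
Multiply:
120 x 0.25 = 30

30


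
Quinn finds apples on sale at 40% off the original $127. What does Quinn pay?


Calculate the discount amount:
40% of $127 = $50.80
Subtract from original:
$127 - $50.80 = $76.20

$76.20


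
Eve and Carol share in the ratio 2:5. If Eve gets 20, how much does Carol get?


Find the multiplier:
20 / 2 = 10
Apply to Carol's share:
5 x 10 = 50

50


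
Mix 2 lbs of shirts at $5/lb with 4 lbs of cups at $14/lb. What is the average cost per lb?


Cost of shirts:
2 x $5 = $10
Cost of cups:
4 x $14 = $56
Total cost: $10 + $56 = $66
Total weight: 6 lbs
Average: $66 / 6 = $11/lb

$11/lb


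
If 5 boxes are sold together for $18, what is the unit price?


Total cost: $18
Number of items: 5
Unit price: $18 / 5 = $3.60

$3.60


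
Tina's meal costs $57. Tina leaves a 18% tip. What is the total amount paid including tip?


Calculate the tip:
18% of $57 = $10.26
Add tip to meal cost:
$57 + $10.26 = $67.26

$67.26


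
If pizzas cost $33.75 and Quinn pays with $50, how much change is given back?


Start with the amount paid:
$50
Subtract the price:
$50 - $33.75 = $16.25

$16.25


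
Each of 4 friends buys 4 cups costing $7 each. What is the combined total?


Cost per person:
4 x $7 = $28
Group total:
4 x $28 = $112

$112


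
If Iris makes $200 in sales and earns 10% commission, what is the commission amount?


Convert rate to decimal:
10% = 0.1
Multiply by sales:
$200 x 0.1 = $20

$20


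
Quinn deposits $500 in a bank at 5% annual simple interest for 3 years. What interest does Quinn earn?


Use the formula I = P x R x T / 100
P x R x T = 500 x 5 x 3 = 7500
I = 7500 / 100 = $75

$75


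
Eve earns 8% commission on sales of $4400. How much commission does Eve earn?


Convert rate to decimal:
8% = 0.08
Multiply by sales:
$4400 x 0.08 = $352

$352


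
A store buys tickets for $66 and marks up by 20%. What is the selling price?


Calculate the markup amount:
20% of $66 = $13.20
Add to cost:
$66 + $13.20 = $79.20

$79.20


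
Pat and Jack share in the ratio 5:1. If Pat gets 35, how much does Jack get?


Find the multiplier:
35 / 5 = 7
Apply to Jack's share:
1 x 7 = 7

7


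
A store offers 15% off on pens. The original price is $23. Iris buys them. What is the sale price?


Calculate the discount amount:
15% of $23 = $3.45
Subtract from original:
$23 - $3.45 = $19.55

$19.55


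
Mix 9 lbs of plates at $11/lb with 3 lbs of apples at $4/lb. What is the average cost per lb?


Cost of plates:
9 x $11 = $99
Cost of apples:
3 x $4 = $12
Total cost: $99 + $12 = $111
Total weight: 12 lbs
Average: $111 / 12 = $9.25/lb

$9.25/lb


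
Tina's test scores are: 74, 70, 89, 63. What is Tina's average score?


Add the scores:
74 + 70 + 89 + 63 = 296
Divide by the number of tests:
296 / 4 = 74

74


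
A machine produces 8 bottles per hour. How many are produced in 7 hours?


Production rate: 8 bottles per hour
Time: 7 hours
Total: 8 x 7 = 56 bottles

56 bottles


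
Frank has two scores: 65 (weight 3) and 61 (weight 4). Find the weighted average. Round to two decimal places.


Weighted sum:
3 x 65 + 4 x 61 = 439
Total weight:
3 + 4 = 7
Weighted average:
439 / 7 = 62.7142... ≈ 62.71

62.71


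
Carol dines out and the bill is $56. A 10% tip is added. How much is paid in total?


Calculate the tip:
10% of $56 = $5.60
Add tip to meal cost:
$56 + $5.60 = $61.60

$61.60


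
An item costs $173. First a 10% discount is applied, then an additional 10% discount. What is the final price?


First discount:
10% of $173 = $17.30
Price after first discount:
$173 - $17.30 = $155.70
Second discount:
10% of $155.70 = $15.57
Final price:
$155.70 - $15.57 = $140.13

$140.13


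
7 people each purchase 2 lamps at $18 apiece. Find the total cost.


Cost per person:
2 x $18 = $36
Group total:
7 x $36 = $252

$252


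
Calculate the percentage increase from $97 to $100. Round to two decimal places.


Find the absolute change:
|100 - 97| = 3
Divide by original and multiply by 100:
3 / 97 x 100 = 3.0927...% ≈ 3.09%

3.09%


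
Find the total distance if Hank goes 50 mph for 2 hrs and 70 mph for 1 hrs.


Leg 1 distance:
50 x 2 = 100 miles
Leg 2 distance:
70 x 1 = 70 miles
Total distance:
100 + 70 = 170 miles

170 miles


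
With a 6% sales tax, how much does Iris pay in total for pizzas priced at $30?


Calculate the tax:
6% of $30 = $1.80
Add tax to price:
$30 + $1.80 = $31.80

$31.80


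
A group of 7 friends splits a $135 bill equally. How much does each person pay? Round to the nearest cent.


Total bill: $135
Number of people: 7
Each pays: $135 / 7 = $19.2857... ≈ $19.29

$19.29


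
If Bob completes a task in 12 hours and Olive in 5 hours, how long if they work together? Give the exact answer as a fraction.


Bob's rate: 1/12 of the job per hour
Olive's rate: 1/5 of the job per hour
Combined rate: 1/12 + 1/5 = 17/60 per hour
Time = 1 / (17/60) = 60/17 hours (≈ 3.53 hours)

60/17 hours


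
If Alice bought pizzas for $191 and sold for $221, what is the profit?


Selling price = $221
Cost price = $191
Profit = selling price - cost price:
Profit = $221 - $191 = $30

$30


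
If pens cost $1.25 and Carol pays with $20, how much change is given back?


Start with the amount paid:
$20
Subtract the price:
$20 - $1.25 = $18.75

$18.75


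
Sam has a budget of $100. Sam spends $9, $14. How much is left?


Add up expenses:
$9 + $14 = $23
Subtract from budget:
$100 - $23 = $77

$77


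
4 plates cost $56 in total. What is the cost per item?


Total cost: $56
Number of items: 4
Unit price: $56 / 4 = $14

$14


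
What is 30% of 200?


Convert percentage to decimal:
30% = 0.3
Multiply:
200 x 0.3 = 60

60


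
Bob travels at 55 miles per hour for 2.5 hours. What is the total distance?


Use the formula: distance = speed x time
Speed = 55 mph, Time = 2.5 hours
55 x 2.5 = 137.5 miles

137.5 miles


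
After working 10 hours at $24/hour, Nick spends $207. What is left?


Calculate earnings:
10 x $24 = $240
Subtract spending:
$240 - $207 = $33

$33


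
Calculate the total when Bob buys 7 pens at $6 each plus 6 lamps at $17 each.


Cost of pens:
7 x $6 = $42
Cost of lamps:
6 x $17 = $102
Add both:
$42 + $102 = $144

$144


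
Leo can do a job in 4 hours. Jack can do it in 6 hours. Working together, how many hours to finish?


Leo's rate: 1/4 of the job per hour
Jack's rate: 1/6 of the job per hour
Combined rate: 1/4 + 1/6 = 5/12 per hour
Time = 1 / (5/12) = 12/5 = 2.4 hours

2.4 hours


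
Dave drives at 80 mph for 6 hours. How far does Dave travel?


Use the formula: distance = speed x time
Speed = 80 mph, Time = 6 hours
80 x 6 = 480 miles

480 miles


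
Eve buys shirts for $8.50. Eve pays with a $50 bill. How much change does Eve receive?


Start with the amount paid:
$50
Subtract the price:
$50 - $8.50 = $41.50

$41.50


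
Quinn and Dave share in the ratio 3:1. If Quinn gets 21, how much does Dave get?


Find the multiplier:
21 / 3 = 7
Apply to Dave's share:
1 x 7 = 7

7


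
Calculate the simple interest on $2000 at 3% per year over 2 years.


Use the formula I = P x R x T / 100
P x R x T = 2000 x 3 x 2 = 12000
I = 12000 / 100 = $120

$120


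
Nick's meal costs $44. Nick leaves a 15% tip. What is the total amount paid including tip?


Calculate the tip:
15% of $44 = $6.60
Add tip to meal cost:
$44 + $6.60 = $50.60

$50.60


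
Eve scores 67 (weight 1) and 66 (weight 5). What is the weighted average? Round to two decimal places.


Weighted sum:
1 x 67 + 5 x 66 = 397
Total weight:
1 + 5 = 6
Weighted average:
397 / 6 = 66.1666... ≈ 66.17

66.17


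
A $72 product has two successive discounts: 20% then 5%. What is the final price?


First discount:
20% of $72 = $14.40
Price after first discount:
$72 - $14.40 = $57.60
Second discount:
5% of $57.60 = $2.88
Final price:
$57.60 - $2.88 = $54.72

$54.72


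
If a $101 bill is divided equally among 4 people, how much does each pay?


Total bill: $101
Number of people: 4
Each pays: $101 / 4 = $25.25

$25.25


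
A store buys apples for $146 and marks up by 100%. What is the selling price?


Calculate the markup amount:
100% of $146 = $146
Add to cost:
$146 + $146 = $292

$292


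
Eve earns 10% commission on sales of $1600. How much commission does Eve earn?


Convert rate to decimal:
10% = 0.1
Multiply by sales:
$1600 x 0.1 = $160

$160


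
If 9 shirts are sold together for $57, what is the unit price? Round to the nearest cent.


Total cost: $57
Number of items: 9
Unit price: $57 / 9 = $6.3333... ≈ $6.33

$6.33


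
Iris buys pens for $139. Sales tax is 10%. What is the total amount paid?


Calculate the tax:
10% of $139 = $13.90
Add tax to price:
$139 + $13.90 = $152.90

$152.90


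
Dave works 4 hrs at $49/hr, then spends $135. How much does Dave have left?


Calculate earnings:
4 x $49 = $196
Subtract spending:
$196 - $135 = $61

$61


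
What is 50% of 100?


Convert percentage to decimal:
50% = 0.5
Multiply:
100 x 0.5 = 50

50


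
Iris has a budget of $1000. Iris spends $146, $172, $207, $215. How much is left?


Add up expenses:
$146 + $172 + $207 + $215 = $740
Subtract from budget:
$1000 - $740 = $260

$260


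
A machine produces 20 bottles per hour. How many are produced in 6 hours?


Production rate: 20 bottles per hour
Time: 6 hours
Total: 20 x 6 = 120 bottles

120 bottles


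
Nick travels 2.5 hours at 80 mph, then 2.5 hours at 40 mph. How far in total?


Leg 1 distance:
80 x 2.5 = 200 miles
Leg 2 distance:
40 x 2.5 = 100 miles
Total distance:
200 + 100 = 300 miles

300 miles


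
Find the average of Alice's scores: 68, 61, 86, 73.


Add the scores:
68 + 61 + 86 + 73 = 288
Divide by the number of tests:
288 / 4 = 72

72


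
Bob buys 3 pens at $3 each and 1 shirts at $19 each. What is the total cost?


Cost of pens:
3 x $3 = $9
Cost of shirts:
1 x $19 = $19
Add both:
$9 + $19 = $28

$28


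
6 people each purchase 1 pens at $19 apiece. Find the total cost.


Cost per person:
1 x $19 = $19
Group total:
6 x $19 = $114

$114


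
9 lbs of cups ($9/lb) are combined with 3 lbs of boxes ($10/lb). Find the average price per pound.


Cost of cups:
9 x $9 = $81
Cost of boxes:
3 x $10 = $30
Total cost: $81 + $30 = $111
Total weight: 12 lbs
Average: $111 / 12 = $9.25/lb

$9.25/lb


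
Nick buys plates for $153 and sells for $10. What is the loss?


Selling price = $10
Cost price = $153
Loss = cost price - selling price:
Loss = $153 - $10 = $143

$143


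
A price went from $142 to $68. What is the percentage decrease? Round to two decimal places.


Find the absolute change:
|68 - 142| = 74
Divide by original and multiply by 100:
74 / 142 x 100 = 52.1126...% ≈ 52.11%

52.11%


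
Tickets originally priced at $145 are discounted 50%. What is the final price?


Calculate the discount amount:
50% of $145 = $72.50
Subtract from original:
$145 - $72.50 = $72.50

$72.50


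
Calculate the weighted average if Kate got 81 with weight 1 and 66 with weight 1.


Weighted sum:
1 x 81 + 1 x 66 = 147
Total weight:
1 + 1 = 2
Weighted average:
147 / 2 = 73.5

73.5


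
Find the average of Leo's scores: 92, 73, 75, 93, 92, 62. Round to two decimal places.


Add the scores:
92 + 73 + 75 + 93 + 92 + 62 = 487
Divide by the number of tests:
487 / 6 = 81.1666... ≈ 81.17

81.17


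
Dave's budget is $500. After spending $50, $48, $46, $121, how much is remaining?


Add up expenses:
$50 + $48 + $46 + $121 = $265
Subtract from budget:
$500 - $265 = $235

$235


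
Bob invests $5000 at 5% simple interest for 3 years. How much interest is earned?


Use the formula I = P x R x T / 100
P x R x T = 5000 x 5 x 3 = 75000
I = 75000 / 100 = $750

$750


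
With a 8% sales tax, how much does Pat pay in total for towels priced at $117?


Calculate the tax:
8% of $117 = $9.36
Add tax to price:
$117 + $9.36 = $126.36

$126.36


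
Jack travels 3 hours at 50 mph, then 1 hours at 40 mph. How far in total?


Leg 1 distance:
50 x 3 = 150 miles
Leg 2 distance:
40 x 1 = 40 miles
Total distance:
150 + 40 = 190 miles

190 miles


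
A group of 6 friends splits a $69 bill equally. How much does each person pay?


Total bill: $69
Number of people: 6
Each pays: $69 / 6 = $11.50

$11.50


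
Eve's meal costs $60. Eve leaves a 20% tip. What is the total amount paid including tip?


Calculate the tip:
20% of $60 = $12
Add tip to meal cost:
$60 + $12 = $72

$72


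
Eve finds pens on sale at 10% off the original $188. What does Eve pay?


Calculate the discount amount:
10% of $188 = $18.80
Subtract from original:
$188 - $18.80 = $169.20

$169.20


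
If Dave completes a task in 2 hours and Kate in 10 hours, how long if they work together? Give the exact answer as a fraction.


Dave's rate: 1/2 of the job per hour
Kate's rate: 1/10 of the job per hour
Combined rate: 1/2 + 1/10 = 3/5 per hour
Time = 1 / (3/5) = 5/3 hours (≈ 1.67 hours)

5/3 hours


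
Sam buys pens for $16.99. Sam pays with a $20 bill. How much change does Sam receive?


Start with the amount paid:
$20
Subtract the price:
$20 - $16.99 = $3.01

$3.01


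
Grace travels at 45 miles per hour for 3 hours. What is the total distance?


Use the formula: distance = speed x time
Speed = 45 mph, Time = 3 hours
45 x 3 = 135 miles

135 miles


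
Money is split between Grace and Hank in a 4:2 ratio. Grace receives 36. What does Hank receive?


Find the multiplier:
36 / 4 = 9
Apply to Hank's share:
2 x 9 = 18

18


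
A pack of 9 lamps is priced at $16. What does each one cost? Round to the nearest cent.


Total cost: $16
Number of items: 9
Unit price: $16 / 9 = $1.7777... ≈ $1.78

$1.78


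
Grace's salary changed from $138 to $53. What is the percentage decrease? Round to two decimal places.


Find the absolute change:
|53 - 138| = 85
Divide by original and multiply by 100:
85 / 138 x 100 = 61.5942...% ≈ 61.59%

61.59%


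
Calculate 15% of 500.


Convert percentage to decimal:
15% = 0.15
Multiply:
500 x 0.15 = 75

75


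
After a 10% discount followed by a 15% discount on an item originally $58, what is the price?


First discount:
10% of $58 = $5.80
Price after first discount:
$58 - $5.80 = $52.20
Second discount:
15% of $52.20 = $7.83
Final price:
$52.20 - $7.83 = $44.37

$44.37


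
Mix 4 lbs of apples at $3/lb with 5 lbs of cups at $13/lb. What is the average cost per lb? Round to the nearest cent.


Cost of apples:
4 x $3 = $12
Cost of cups:
5 x $13 = $65
Total cost: $12 + $65 = $77
Total weight: 9 lbs
Average: $77 / 9 = $8.5555... ≈ $8.56/lb

$8.56/lb


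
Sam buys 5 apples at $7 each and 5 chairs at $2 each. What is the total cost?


Cost of apples:
5 x $7 = $35
Cost of chairs:
5 x $2 = $10
Add both:
$35 + $10 = $45

$45


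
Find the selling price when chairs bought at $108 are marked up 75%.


Calculate the markup amount:
75% of $108 = $81
Add to cost:
$108 + $81 = $189

$189


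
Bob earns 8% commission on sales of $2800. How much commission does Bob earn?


Convert rate to decimal:
8% = 0.08
Multiply by sales:
$2800 x 0.08 = $224

$224


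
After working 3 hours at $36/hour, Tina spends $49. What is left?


Calculate earnings:
3 x $36 = $108
Subtract spending:
$108 - $49 = $59

$59


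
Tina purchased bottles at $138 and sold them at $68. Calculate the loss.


Selling price = $68
Cost price = $138
Loss = cost price - selling price:
Loss = $138 - $68 = $70

$70


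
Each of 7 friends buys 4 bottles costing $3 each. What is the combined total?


Cost per person:
4 x $3 = $12
Group total:
7 x $12 = $84

$84


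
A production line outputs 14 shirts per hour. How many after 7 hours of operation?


Production rate: 14 shirts per hour
Time: 7 hours
Total: 14 x 7 = 98 shirts

98 shirts


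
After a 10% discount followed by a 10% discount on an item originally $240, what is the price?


First discount:
10% of $240 = $24
Price after first discount:
$240 - $24 = $216
Second discount:
10% of $216 = $21.60
Final price:
$216 - $21.60 = $194.40

$194.40


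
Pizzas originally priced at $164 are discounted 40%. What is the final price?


Calculate the discount amount:
40% of $164 = $65.60
Subtract from original:
$164 - $65.60 = $98.40

$98.40


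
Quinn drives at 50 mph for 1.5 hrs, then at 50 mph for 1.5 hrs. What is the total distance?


Leg 1 distance:
50 x 1.5 = 75 miles
Leg 2 distance:
50 x 1.5 = 75 miles
Total distance:
75 + 75 = 150 miles

150 miles


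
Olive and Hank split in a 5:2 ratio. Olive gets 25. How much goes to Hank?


Find the multiplier:
25 / 5 = 5
Apply to Hank's share:
2 x 5 = 10

10


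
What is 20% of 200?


Convert percentage to decimal:
20% = 0.2
Multiply:
200 x 0.2 = 40

40


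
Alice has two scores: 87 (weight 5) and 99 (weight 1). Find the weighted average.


Weighted sum:
5 x 87 + 1 x 99 = 534
Total weight:
5 + 1 = 6
Weighted average:
534 / 6 = 89

89


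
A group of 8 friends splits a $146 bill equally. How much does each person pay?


Total bill: $146
Number of people: 8
Each pays: $146 / 8 = $18.25

$18.25


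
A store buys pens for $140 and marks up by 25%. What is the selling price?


Calculate the markup amount:
25% of $140 = $35
Add to cost:
$140 + $35 = $175

$175


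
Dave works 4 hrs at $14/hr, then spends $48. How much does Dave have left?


Calculate earnings:
4 x $14 = $56
Subtract spending:
$56 - $48 = $8

$8


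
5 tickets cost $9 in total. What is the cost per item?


Total cost: $9
Number of items: 5
Unit price: $9 / 5 = $1.80

$1.80


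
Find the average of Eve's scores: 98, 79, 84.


Add the scores:
98 + 79 + 84 = 261
Divide by the number of tests:
261 / 3 = 87

87


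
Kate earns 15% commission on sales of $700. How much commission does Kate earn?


Convert rate to decimal:
15% = 0.15
Multiply by sales:
$700 x 0.15 = $105

$105


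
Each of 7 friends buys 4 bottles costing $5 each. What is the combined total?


Cost per person:
4 x $5 = $20
Group total:
7 x $20 = $140

$140


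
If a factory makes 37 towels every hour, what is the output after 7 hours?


Production rate: 37 towels per hour
Time: 7 hours
Total: 37 x 7 = 259 towels

259 towels


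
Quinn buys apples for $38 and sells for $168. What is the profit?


Selling price = $168
Cost price = $38
Profit = selling price - cost price:
Profit = $168 - $38 = $130

$130


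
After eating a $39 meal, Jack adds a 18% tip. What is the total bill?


Calculate the tip:
18% of $39 = $7.02
Add tip to meal cost:
$39 + $7.02 = $46.02

$46.02


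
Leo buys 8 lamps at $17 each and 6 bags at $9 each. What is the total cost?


Cost of lamps:
8 x $17 = $136
Cost of bags:
6 x $9 = $54
Add both:
$136 + $54 = $190

$190


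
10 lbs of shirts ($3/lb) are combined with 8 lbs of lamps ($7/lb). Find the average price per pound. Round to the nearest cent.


Cost of shirts:
10 x $3 = $30
Cost of lamps:
8 x $7 = $56
Total cost: $30 + $56 = $86
Total weight: 18 lbs
Average: $86 / 18 = $4.7777... ≈ $4.78/lb

$4.78/lb


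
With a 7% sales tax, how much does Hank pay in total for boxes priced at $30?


Calculate the tax:
7% of $30 = $2.10
Add tax to price:
$30 + $2.10 = $32.10

$32.10


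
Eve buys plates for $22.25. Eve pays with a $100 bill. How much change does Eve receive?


Start with the amount paid:
$100
Subtract the price:
$100 - $22.25 = $77.75

$77.75


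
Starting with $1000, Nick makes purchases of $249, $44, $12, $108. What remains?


Add up expenses:
$249 + $44 + $12 + $108 = $413
Subtract from budget:
$1000 - $413 = $587

$587


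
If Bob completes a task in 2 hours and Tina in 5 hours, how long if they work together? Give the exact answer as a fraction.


Bob's rate: 1/2 of the job per hour
Tina's rate: 1/5 of the job per hour
Combined rate: 1/2 + 1/5 = 7/10 per hour
Time = 1 / (7/10) = 10/7 hours (≈ 1.43 hours)

10/7 hours


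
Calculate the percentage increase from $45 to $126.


Find the absolute change:
|126 - 45| = 81
Divide by original and multiply by 100:
81 / 45 x 100 = 180%

180%


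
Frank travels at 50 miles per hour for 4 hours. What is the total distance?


Use the formula: distance = speed x time
Speed = 50 mph, Time = 4 hours
50 x 4 = 200 miles

200 miles


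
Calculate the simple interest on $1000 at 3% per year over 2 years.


Use the formula I = P x R x T / 100
P x R x T = 1000 x 3 x 2 = 6000
I = 6000 / 100 = $60

$60


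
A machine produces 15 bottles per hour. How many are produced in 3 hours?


Production rate: 15 bottles per hour
Time: 3 hours
Total: 15 x 3 = 45 bottles

45 bottles


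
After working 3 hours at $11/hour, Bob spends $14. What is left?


Calculate earnings:
3 x $11 = $33
Subtract spending:
$33 - $14 = $19

$19


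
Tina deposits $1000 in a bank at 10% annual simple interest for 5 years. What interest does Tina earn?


Use the formula I = P x R x T / 100
P x R x T = 1000 x 10 x 5 = 50000
I = 50000 / 100 = $500

$500


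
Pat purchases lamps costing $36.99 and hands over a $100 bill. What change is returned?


Start with the amount paid:
$100
Subtract the price:
$100 - $36.99 = $63.01

$63.01


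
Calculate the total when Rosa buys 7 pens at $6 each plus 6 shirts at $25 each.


Cost of pens:
7 x $6 = $42
Cost of shirts:
6 x $25 = $150
Add both:
$42 + $150 = $192

$192


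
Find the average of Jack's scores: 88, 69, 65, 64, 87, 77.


Add the scores:
88 + 69 + 65 + 64 + 87 + 77 = 450
Divide by the number of tests:
450 / 6 = 75

75


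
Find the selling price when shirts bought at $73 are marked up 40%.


Calculate the markup amount:
40% of $73 = $29.20
Add to cost:
$73 + $29.20 = $102.20

$102.20


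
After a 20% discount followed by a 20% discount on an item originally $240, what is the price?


First discount:
20% of $240 = $48
Price after first discount:
$240 - $48 = $192
Second discount:
20% of $192 = $38.40
Final price:
$192 - $38.40 = $153.60

$153.60


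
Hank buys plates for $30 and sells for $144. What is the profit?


Selling price = $144
Cost price = $30
Profit = selling price - cost price:
Profit = $144 - $30 = $114

$114


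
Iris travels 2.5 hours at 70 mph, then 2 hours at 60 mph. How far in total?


Leg 1 distance:
70 x 2.5 = 175 miles
Leg 2 distance:
60 x 2 = 120 miles
Total distance:
175 + 120 = 295 miles

295 miles


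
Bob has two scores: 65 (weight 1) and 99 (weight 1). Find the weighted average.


Weighted sum:
1 x 65 + 1 x 99 = 164
Total weight:
1 + 1 = 2
Weighted average:
164 / 2 = 82

82


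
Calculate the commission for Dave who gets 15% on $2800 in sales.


Convert rate to decimal:
15% = 0.15
Multiply by sales:
$2800 x 0.15 = $420

$420


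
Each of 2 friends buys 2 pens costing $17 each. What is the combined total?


Cost per person:
2 x $17 = $34
Group total:
2 x $34 = $68

$68


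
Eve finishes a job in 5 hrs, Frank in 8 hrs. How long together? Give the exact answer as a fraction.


Eve's rate: 1/5 of the job per hour
Frank's rate: 1/8 of the job per hour
Combined rate: 1/5 + 1/8 = 13/40 per hour
Time = 1 / (13/40) = 40/13 hours (≈ 3.08 hours)

40/13 hours


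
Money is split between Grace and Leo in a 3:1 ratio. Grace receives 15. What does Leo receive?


Find the multiplier:
15 / 3 = 5
Apply to Leo's share:
1 x 5 = 5

5


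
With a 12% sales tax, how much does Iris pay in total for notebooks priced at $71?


Calculate the tax:
12% of $71 = $8.52
Add tax to price:
$71 + $8.52 = $79.52

$79.52


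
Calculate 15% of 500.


Convert percentage to decimal:
15% = 0.15
Multiply:
500 x 0.15 = 75

75


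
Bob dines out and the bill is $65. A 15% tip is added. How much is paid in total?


Calculate the tip:
15% of $65 = $9.75
Add tip to meal cost:
$65 + $9.75 = $74.75

$74.75


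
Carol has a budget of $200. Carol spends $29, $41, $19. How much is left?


Add up expenses:
$29 + $41 + $19 = $89
Subtract from budget:
$200 - $89 = $111

$111


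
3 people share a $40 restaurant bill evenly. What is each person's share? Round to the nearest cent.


Total bill: $40
Number of people: 3
Each pays: $40 / 3 = $13.3333... ≈ $13.33

$13.33


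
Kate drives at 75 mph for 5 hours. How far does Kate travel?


Use the formula: distance = speed x time
Speed = 75 mph, Time = 5 hours
75 x 5 = 375 miles

375 miles


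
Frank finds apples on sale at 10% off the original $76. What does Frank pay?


Calculate the discount amount:
10% of $76 = $7.60
Subtract from original:
$76 - $7.60 = $68.40

$68.40


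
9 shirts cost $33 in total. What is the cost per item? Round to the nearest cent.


Total cost: $33
Number of items: 9
Unit price: $33 / 9 = $3.6666... ≈ $3.67

$3.67


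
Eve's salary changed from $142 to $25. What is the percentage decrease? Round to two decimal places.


Find the absolute change:
|25 - 142| = 117
Divide by original and multiply by 100:
117 / 142 x 100 = 82.3943...% ≈ 82.39%

82.39%


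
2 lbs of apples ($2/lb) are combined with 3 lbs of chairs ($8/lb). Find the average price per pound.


Cost of apples:
2 x $2 = $4
Cost of chairs:
3 x $8 = $24
Total cost: $4 + $24 = $28
Total weight: 5 lbs
Average: $28 / 5 = $5.60/lb

$5.60/lb


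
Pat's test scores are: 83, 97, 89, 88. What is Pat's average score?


Add the scores:
83 + 97 + 89 + 88 = 357
Divide by the number of tests:
357 / 4 = 89.25

89.25


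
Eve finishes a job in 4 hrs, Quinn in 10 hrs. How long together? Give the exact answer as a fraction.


Eve's rate: 1/4 of the job per hour
Quinn's rate: 1/10 of the job per hour
Combined rate: 1/4 + 1/10 = 7/20 per hour
Time = 1 / (7/20) = 20/7 hours (≈ 2.86 hours)

20/7 hours


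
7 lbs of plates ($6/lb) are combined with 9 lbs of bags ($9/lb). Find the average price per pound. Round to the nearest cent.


Cost of plates:
7 x $6 = $42
Cost of bags:
9 x $9 = $81
Total cost: $42 + $81 = $123
Total weight: 16 lbs
Average: $123 / 16 = $7.6875 ≈ $7.69/lb

$7.69/lb


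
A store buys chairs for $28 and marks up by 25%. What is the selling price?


Calculate the markup amount:
25% of $28 = $7
Add to cost:
$28 + $7 = $35

$35


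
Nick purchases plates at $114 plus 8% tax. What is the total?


Calculate the tax:
8% of $114 = $9.12
Add tax to price:
$114 + $9.12 = $123.12

$123.12


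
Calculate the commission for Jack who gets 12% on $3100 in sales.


Convert rate to decimal:
12% = 0.12
Multiply by sales:
$3100 x 0.12 = $372

$372


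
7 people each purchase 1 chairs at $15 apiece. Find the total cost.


Cost per person:
1 x $15 = $15
Group total:
7 x $15 = $105

$105


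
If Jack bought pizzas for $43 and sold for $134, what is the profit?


Selling price = $134
Cost price = $43
Profit = selling price - cost price:
Profit = $134 - $43 = $91

$91


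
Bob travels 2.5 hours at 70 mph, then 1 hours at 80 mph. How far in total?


Leg 1 distance:
70 x 2.5 = 175 miles
Leg 2 distance:
80 x 1 = 80 miles
Total distance:
175 + 80 = 255 miles

255 miles


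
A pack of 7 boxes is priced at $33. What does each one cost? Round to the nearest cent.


Total cost: $33
Number of items: 7
Unit price: $33 / 7 = $4.7142... ≈ $4.71

$4.71


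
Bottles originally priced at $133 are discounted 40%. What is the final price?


Calculate the discount amount:
40% of $133 = $53.20
Subtract from original:
$133 - $53.20 = $79.80

$79.80


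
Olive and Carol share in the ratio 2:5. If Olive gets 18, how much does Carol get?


Find the multiplier:
18 / 2 = 9
Apply to Carol's share:
5 x 9 = 45

45


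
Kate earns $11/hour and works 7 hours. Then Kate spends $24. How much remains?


Calculate earnings:
7 x $11 = $77
Subtract spending:
$77 - $24 = $53

$53


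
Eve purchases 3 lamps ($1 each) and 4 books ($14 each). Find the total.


Cost of lamps:
3 x $1 = $3
Cost of books:
4 x $14 = $56
Add both:
$3 + $56 = $59

$59


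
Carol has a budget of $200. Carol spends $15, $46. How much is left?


Add up expenses:
$15 + $46 = $61
Subtract from budget:
$200 - $61 = $139

$139


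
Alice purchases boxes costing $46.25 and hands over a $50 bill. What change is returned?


Start with the amount paid:
$50
Subtract the price:
$50 - $46.25 = $3.75

$3.75


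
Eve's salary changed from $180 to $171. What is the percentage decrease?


Find the absolute change:
|171 - 180| = 9
Divide by original and multiply by 100:
9 / 180 x 100 = 5%

5%


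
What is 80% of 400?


Convert percentage to decimal:
80% = 0.8
Multiply:
400 x 0.8 = 320

320


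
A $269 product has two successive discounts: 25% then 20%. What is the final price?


First discount:
25% of $269 = $67.25
Price after first discount:
$269 - $67.25 = $201.75
Second discount:
20% of $201.75 = $40.35
Final price:
$201.75 - $40.35 = $161.40

$161.40


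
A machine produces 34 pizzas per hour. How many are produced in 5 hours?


Production rate: 34 pizzas per hour
Time: 5 hours
Total: 34 x 5 = 170 pizzas

170 pizzas


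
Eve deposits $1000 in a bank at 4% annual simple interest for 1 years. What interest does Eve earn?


Use the formula I = P x R x T / 100
P x R x T = 1000 x 4 x 1 = 4000
I = 4000 / 100 = $40

$40


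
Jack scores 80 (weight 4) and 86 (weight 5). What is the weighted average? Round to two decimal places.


Weighted sum:
4 x 80 + 5 x 86 = 750
Total weight:
4 + 5 = 9
Weighted average:
750 / 9 = 83.3333... ≈ 83.33

83.33


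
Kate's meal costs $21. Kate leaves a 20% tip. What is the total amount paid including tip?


Calculate the tip:
20% of $21 = $4.20
Add tip to meal cost:
$21 + $4.20 = $25.20

$25.20


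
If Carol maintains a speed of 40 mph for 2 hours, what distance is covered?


Use the formula: distance = speed x time
Speed = 40 mph, Time = 2 hours
40 x 2 = 80 miles

80 miles


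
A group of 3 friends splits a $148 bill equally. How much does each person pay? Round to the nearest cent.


Total bill: $148
Number of people: 3
Each pays: $148 / 3 = $49.3333... ≈ $49.33

$49.33


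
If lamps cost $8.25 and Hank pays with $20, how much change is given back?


Start with the amount paid:
$20
Subtract the price:
$20 - $8.25 = $11.75

$11.75


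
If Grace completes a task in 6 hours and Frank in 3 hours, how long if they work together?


Grace's rate: 1/6 of the job per hour
Frank's rate: 1/3 of the job per hour
Combined rate: 1/6 + 1/3 = 1/2 per hour
Time = 1 / (1/2) = 2 hours

2 hours


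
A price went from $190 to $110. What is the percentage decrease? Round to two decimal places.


Find the absolute change:
|110 - 190| = 80
Divide by original and multiply by 100:
80 / 190 x 100 = 42.1052...% ≈ 42.11%

42.11%


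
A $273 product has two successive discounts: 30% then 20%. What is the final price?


First discount:
30% of $273 = $81.90
Price after first discount:
$273 - $81.90 = $191.10
Second discount:
20% of $191.10 = $38.22
Final price:
$191.10 - $38.22 = $152.88

$152.88


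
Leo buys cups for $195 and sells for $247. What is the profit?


Selling price = $247
Cost price = $195
Profit = selling price - cost price:
Profit = $247 - $195 = $52

$52


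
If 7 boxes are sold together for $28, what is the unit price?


Total cost: $28
Number of items: 7
Unit price: $28 / 7 = $4

$4


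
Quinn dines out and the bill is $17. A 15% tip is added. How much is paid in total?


Calculate the tip:
15% of $17 = $2.55
Add tip to meal cost:
$17 + $2.55 = $19.55

$19.55


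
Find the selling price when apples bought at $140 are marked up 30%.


Calculate the markup amount:
30% of $140 = $42
Add to cost:
$140 + $42 = $182

$182


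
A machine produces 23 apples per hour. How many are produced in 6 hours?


Production rate: 23 apples per hour
Time: 6 hours
Total: 23 x 6 = 138 apples

138 apples


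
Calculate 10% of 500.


Convert percentage to decimal:
10% = 0.1
Multiply:
500 x 0.1 = 50

50


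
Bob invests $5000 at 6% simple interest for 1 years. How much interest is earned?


Use the formula I = P x R x T / 100
P x R x T = 5000 x 6 x 1 = 30000
I = 30000 / 100 = $300

$300


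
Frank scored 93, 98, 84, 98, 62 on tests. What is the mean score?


Add the scores:
93 + 98 + 84 + 98 + 62 = 435
Divide by the number of tests:
435 / 5 = 87

87


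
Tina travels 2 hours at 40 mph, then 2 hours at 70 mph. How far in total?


Leg 1 distance:
40 x 2 = 80 miles
Leg 2 distance:
70 x 2 = 140 miles
Total distance:
80 + 140 = 220 miles

220 miles


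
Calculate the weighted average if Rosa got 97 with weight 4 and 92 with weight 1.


Weighted sum:
4 x 97 + 1 x 92 = 480
Total weight:
4 + 1 = 5
Weighted average:
480 / 5 = 96

96


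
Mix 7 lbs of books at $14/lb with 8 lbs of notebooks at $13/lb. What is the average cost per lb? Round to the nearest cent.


Cost of books:
7 x $14 = $98
Cost of notebooks:
8 x $13 = $104
Total cost: $98 + $104 = $202
Total weight: 15 lbs
Average: $202 / 15 = $13.4666... ≈ $13.47/lb

$13.47/lb
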